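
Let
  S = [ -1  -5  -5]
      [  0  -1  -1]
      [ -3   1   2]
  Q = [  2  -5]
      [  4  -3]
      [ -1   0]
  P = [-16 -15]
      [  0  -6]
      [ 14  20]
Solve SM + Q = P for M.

M = [[-2, -5], [-1, 1], [5, 2]]

SM = P − Q = [[-18, -10], [-4, -3], [15, 20]].
Since S multiplies M on the left, M = S⁻¹(P − Q).
det S = 1; the adjugate gives S⁻¹ = [[-1, 5, 0], [3, -17, -1], [-3, 16, 1]].
M = S⁻¹(P − Q) = [[-2, -5], [-1, 1], [5, 2]].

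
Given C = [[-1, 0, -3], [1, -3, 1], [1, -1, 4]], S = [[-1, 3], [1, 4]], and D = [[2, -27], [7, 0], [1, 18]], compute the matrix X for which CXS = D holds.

X = [[5, 3], [3, 0], [0, 0]]

Left-multiply by C⁻¹ and right-multiply by S⁻¹: X = C⁻¹DS⁻¹.
det C = 5; the adjugate gives C⁻¹ = [[-11/5, 3/5, -9/5], [-3/5, -1/5, -2/5], [2/5, -1/5, 3/5]].
det S = -7; the adjugate gives S⁻¹ = [[-4/7, 3/7], [1/7, 1/7]].
C⁻¹D = [[-2, 27], [-3, 9], [0, 0]].
X = (C⁻¹D)S⁻¹ = [[5, 3], [3, 0], [0, 0]].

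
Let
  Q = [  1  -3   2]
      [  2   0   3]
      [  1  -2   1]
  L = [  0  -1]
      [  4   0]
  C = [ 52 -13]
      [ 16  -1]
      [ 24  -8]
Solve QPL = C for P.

P = [[-1, -4], [-4, -3], [1, 4]]

Isolating P: multiply by Q⁻¹ from the left and L⁻¹ from the right, so P = Q⁻¹CL⁻¹.
det Q = -5; the adjugate gives Q⁻¹ = [[-6/5, 1/5, 9/5], [-1/5, 1/5, -1/5], [4/5, 1/5, -6/5]].
det L = 4; the adjugate gives L⁻¹ = [[0, 1/4], [-1, 0]].
Q⁻¹C = [[-16, 1], [-12, 4], [16, -1]].
P = (Q⁻¹C)L⁻¹ = [[-1, -4], [-4, -3], [1, 4]].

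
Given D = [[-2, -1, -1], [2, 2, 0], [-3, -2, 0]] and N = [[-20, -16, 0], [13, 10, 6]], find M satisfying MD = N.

D is on the right of M, so right-multiply by D⁻¹: M = ND⁻¹.
D has determinant -2; D⁻¹ = [[0, -1, -1], [0, 3/2, 1], [-1, 1/2, 1]].
M = ND⁻¹ = [[-20, -16, 0], [13, 10, 6]] · [[0, -1, -1], [0, 3/2, 1], [-1, 1/2, 1]] = [[0, -4, 4], [-6, 5, 3]].

M = [[0, -4, 4], [-6, 5, 3]]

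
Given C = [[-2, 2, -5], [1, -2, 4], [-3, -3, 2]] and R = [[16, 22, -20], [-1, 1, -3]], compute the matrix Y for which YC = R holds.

C is on the right of Y, so right-multiply by C⁻¹: Y = RC⁻¹.
C has determinant 1; C⁻¹ = [[8, 11, -2], [-14, -19, 3], [-9, -12, 2]].
Y = RC⁻¹ = [[16, 22, -20], [-1, 1, -3]] · [[8, 11, -2], [-14, -19, 3], [-9, -12, 2]] = [[0, -2, -6], [5, 6, -1]].

Y = [[0, -2, -6], [5, 6, -1]]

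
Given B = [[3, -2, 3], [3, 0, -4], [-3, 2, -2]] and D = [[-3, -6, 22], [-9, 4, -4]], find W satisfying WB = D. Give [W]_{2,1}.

-4

B is on the right of W, so right-multiply by B⁻¹: W = DB⁻¹.
det B = 6, so B⁻¹ = [[4/3, 1/3, 4/3], [3, 1/2, 7/2], [1, 0, 1]].
W = DB⁻¹ = [[-3, -6, 22], [-9, 4, -4]] · [[4/3, 1/3, 4/3], [3, 1/2, 7/2], [1, 0, 1]] = [[0, -4, -3], [-4, -1, -2]].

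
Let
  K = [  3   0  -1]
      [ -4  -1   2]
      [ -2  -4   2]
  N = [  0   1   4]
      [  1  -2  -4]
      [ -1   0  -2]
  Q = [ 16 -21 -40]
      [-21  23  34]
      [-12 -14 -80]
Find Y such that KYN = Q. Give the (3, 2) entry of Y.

-3

Y = K⁻¹QN⁻¹ (apply K⁻¹ on the left and N⁻¹ on the right).
K has determinant 4; K⁻¹ = [[3/2, 1, -1/4], [1, 1, -1/2], [7/2, 3, -3/4]].
det N = -2, so N⁻¹ = [[-2, -1, -2], [-3, -2, -2], [1, 1/2, 1/2]].
K⁻¹Q = [[6, -5, -6], [1, 9, 34], [2, 6, 22]].
Y = (K⁻¹Q)N⁻¹ = [[-3, 1, -5], [5, -2, -3], [0, -3, -5]].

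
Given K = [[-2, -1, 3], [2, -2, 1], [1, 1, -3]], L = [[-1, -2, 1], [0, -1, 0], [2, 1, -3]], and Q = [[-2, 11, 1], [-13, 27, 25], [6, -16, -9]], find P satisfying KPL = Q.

Isolating P: multiply by K⁻¹ from the left and L⁻¹ from the right, so P = K⁻¹QL⁻¹.
det K = -5, so K⁻¹ = [[-1, 0, -1], [-7/5, -3/5, -8/5], [-4/5, -1/5, -6/5]].
L has determinant -1; L⁻¹ = [[-3, 5, -1], [0, -1, 0], [-2, 3, -1]].
K⁻¹Q = [[-4, 5, 8], [1, -6, -2], [-3, 5, 5]].
P = (K⁻¹Q)L⁻¹ = [[-4, -1, -4], [1, 5, 1], [-1, -5, -2]].

P = [[-4, -1, -4], [1, 5, 1], [-1, -5, -2]]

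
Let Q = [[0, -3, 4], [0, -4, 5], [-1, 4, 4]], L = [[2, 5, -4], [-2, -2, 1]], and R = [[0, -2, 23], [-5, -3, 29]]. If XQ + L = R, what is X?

XQ = R − L = [[-2, -7, 27], [-3, -1, 28]].
Since Q sits to the right of X, X = (R − L)Q⁻¹.
det Q = -1; the adjugate gives Q⁻¹ = [[36, -28, -1], [5, -4, 0], [4, -3, 0]].
X = (R − L)Q⁻¹ = [[1, 3, 2], [-1, 4, 3]].

X = [[1, 3, 2], [-1, 4, 3]]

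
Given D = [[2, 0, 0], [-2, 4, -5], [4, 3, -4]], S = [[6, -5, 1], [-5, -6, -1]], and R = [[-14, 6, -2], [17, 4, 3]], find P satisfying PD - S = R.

PD = R + S = [[-8, 1, -1], [12, -2, 2]].
Right-multiplying both sides by D⁻¹ gives P = (R + S)D⁻¹.
det D = -2; the adjugate gives D⁻¹ = [[1/2, 0, 0], [14, 4, -5], [11, 3, -4]].
P = (R + S)D⁻¹ = [[-1, 1, -1], [0, -2, 2]].

P = [[-1, 1, -1], [0, -2, 2]]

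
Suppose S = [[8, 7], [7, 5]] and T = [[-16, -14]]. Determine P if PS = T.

P = [[-2, 0]]

Since S sits to the right of P, P = TS⁻¹.
det S = -9; the adjugate gives S⁻¹ = [[-5/9, 7/9], [7/9, -8/9]].
P = TS⁻¹ = [[-16, -14]] · [[-5/9, 7/9], [7/9, -8/9]] = [[-2, 0]].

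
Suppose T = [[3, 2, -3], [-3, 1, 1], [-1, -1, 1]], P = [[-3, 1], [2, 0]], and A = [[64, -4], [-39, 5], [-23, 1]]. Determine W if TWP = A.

Isolating W: multiply by T⁻¹ from the left and P⁻¹ from the right, so W = T⁻¹AP⁻¹.
T has determinant -2; T⁻¹ = [[-1, -1/2, -5/2], [-1, 0, -3], [-2, -1/2, -9/2]].
P has determinant -2; P⁻¹ = [[0, 1/2], [1, 3/2]].
T⁻¹A = [[13, -1], [5, 1], [-5, 1]].
W = (T⁻¹A)P⁻¹ = [[-1, 5], [1, 4], [1, -1]].

W = [[-1, 5], [1, 4], [1, -1]]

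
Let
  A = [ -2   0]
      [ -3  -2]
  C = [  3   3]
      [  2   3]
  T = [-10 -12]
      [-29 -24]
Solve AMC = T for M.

Left-multiply by A⁻¹ and right-multiply by C⁻¹: M = A⁻¹TC⁻¹.
det A = 4; the adjugate gives A⁻¹ = [[-1/2, 0], [3/4, -1/2]].
det C = 3; the adjugate gives C⁻¹ = [[1, -1], [-2/3, 1]].
A⁻¹T = [[5, 6], [7, 3]].
M = (A⁻¹T)C⁻¹ = [[1, 1], [5, -4]].

M = [[1, 1], [5, -4]]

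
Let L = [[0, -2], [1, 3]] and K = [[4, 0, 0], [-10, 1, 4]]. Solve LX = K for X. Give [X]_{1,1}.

-4

Left-multiplying both sides by L⁻¹ gives X = L⁻¹K.
det L = 2, so L⁻¹ = [[3/2, 1], [-1/2, 0]].
X = L⁻¹K = [[3/2, 1], [-1/2, 0]] · [[4, 0, 0], [-10, 1, 4]] = [[-4, 1, 4], [-2, 0, 0]].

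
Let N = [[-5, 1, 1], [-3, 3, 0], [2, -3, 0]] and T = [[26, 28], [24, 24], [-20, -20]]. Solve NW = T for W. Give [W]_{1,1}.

-4

N is on the left of W, so left-multiply by N⁻¹: W = N⁻¹T.
det N = 3, so N⁻¹ = [[0, -1, -1], [0, -2/3, -1], [1, -13/3, -4]].
W = N⁻¹T = [[0, -1, -1], [0, -2/3, -1], [1, -13/3, -4]] · [[26, 28], [24, 24], [-20, -20]] = [[-4, -4], [4, 4], [2, 4]].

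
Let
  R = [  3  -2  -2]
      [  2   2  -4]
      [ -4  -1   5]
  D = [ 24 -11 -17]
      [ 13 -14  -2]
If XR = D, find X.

R is on the right of X, so right-multiply by R⁻¹: X = DR⁻¹.
det R = -6, so R⁻¹ = [[-1, -2, -2], [-1, -7/6, -4/3], [-1, -11/6, -5/3]].
X = DR⁻¹ = [[24, -11, -17], [13, -14, -2]] · [[-1, -2, -2], [-1, -7/6, -4/3], [-1, -11/6, -5/3]] = [[4, -4, -5], [3, -6, -4]].

X = [[4, -4, -5], [3, -6, -4]]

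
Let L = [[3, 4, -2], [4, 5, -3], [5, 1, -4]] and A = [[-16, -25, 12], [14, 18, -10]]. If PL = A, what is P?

P = [[1, -6, 1], [2, 2, 0]]

Since L sits to the right of P, P = AL⁻¹.
det L = -5; the adjugate gives L⁻¹ = [[17/5, -14/5, 2/5], [-1/5, 2/5, -1/5], [21/5, -17/5, 1/5]].
P = AL⁻¹ = [[-16, -25, 12], [14, 18, -10]] · [[17/5, -14/5, 2/5], [-1/5, 2/5, -1/5], [21/5, -17/5, 1/5]] = [[1, -6, 1], [2, 2, 0]].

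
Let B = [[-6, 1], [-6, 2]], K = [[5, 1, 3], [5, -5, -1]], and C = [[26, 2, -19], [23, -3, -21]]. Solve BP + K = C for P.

BP = C − K = [[21, 1, -22], [18, 2, -20]].
B is on the left of P, so left-multiply by B⁻¹: P = B⁻¹(C − K).
det B = -6, so B⁻¹ = [[-1/3, 1/6], [-1, 1]].
P = B⁻¹(C − K) = [[-4, 0, 4], [-3, 1, 2]].

P = [[-4, 0, 4], [-3, 1, 2]]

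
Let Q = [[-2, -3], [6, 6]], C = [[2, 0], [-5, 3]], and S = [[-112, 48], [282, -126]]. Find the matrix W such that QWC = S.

W = Q⁻¹SC⁻¹ (apply Q⁻¹ on the left and C⁻¹ on the right).
det Q = 6; the adjugate gives Q⁻¹ = [[1, 1/2], [-1, -1/3]].
det C = 6, so C⁻¹ = [[1/2, 0], [5/6, 1/3]].
Q⁻¹S = [[29, -15], [18, -6]].
W = (Q⁻¹S)C⁻¹ = [[2, -5], [4, -2]].

W = [[2, -5], [4, -2]]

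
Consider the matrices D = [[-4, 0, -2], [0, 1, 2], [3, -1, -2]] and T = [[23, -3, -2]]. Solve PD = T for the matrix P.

P = [[-2, 2, 5]]

Since D sits to the right of P, P = TD⁻¹.
det D = 6, so D⁻¹ = [[0, 1/3, 1/3], [1, 7/3, 4/3], [-1/2, -2/3, -2/3]].
P = TD⁻¹ = [[23, -3, -2]] · [[0, 1/3, 1/3], [1, 7/3, 4/3], [-1/2, -2/3, -2/3]] = [[-2, 2, 5]].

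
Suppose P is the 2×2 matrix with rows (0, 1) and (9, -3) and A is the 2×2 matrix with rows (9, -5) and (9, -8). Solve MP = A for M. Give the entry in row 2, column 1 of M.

Right-multiplying both sides by P⁻¹ gives M = AP⁻¹.
det P = -9; the adjugate gives P⁻¹ = [[1/3, 1/9], [1, 0]].
M = AP⁻¹ = [[9, -5], [9, -8]] · [[1/3, 1/9], [1, 0]] = [[-2, 1], [-5, 1]].

-5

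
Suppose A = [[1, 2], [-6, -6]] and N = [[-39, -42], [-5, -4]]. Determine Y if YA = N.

A is on the right of Y, so right-multiply by A⁻¹: Y = NA⁻¹.
det A = 6, so A⁻¹ = [[-1, -1/3], [1, 1/6]].
Y = NA⁻¹ = [[-39, -42], [-5, -4]] · [[-1, -1/3], [1, 1/6]] = [[-3, 6], [1, 1]].

Y = [[-3, 6], [1, 1]]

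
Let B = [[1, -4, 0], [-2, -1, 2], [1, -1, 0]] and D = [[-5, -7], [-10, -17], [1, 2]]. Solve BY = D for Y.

Since B multiplies Y on the left, Y = B⁻¹D.
det B = -6; the adjugate gives B⁻¹ = [[-1/3, 0, 4/3], [-1/3, 0, 1/3], [-1/2, 1/2, 3/2]].
Y = B⁻¹D = [[-1/3, 0, 4/3], [-1/3, 0, 1/3], [-1/2, 1/2, 3/2]] · [[-5, -7], [-10, -17], [1, 2]] = [[3, 5], [2, 3], [-1, -2]].

Y = [[3, 5], [2, 3], [-1, -2]]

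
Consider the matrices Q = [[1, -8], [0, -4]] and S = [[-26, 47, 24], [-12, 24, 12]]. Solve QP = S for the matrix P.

P = [[-2, -1, 0], [3, -6, -3]]

Since Q multiplies P on the left, P = Q⁻¹S.
det Q = -4, so Q⁻¹ = [[1, -2], [0, -1/4]].
P = Q⁻¹S = [[1, -2], [0, -1/4]] · [[-26, 47, 24], [-12, 24, 12]] = [[-2, -1, 0], [3, -6, -3]].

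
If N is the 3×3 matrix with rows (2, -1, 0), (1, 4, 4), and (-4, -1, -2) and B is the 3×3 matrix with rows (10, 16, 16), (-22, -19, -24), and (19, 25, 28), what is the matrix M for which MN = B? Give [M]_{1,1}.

-4

Since N sits to the right of M, M = BN⁻¹.
det N = 6, so N⁻¹ = [[-2/3, -1/3, -2/3], [-7/3, -2/3, -4/3], [5/2, 1, 3/2]].
M = BN⁻¹ = [[10, 16, 16], [-22, -19, -24], [19, 25, 28]] · [[-2/3, -1/3, -2/3], [-7/3, -2/3, -4/3], [5/2, 1, 3/2]] = [[-4, 2, -4], [-1, -4, 4], [-1, 5, -4]].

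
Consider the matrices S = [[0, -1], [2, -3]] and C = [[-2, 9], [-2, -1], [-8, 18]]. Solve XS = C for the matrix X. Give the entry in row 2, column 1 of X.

4

Right-multiplying both sides by S⁻¹ gives X = CS⁻¹.
det S = 2; the adjugate gives S⁻¹ = [[-3/2, 1/2], [-1, 0]].
X = CS⁻¹ = [[-2, 9], [-2, -1], [-8, 18]] · [[-3/2, 1/2], [-1, 0]] = [[-6, -1], [4, -1], [-6, -4]].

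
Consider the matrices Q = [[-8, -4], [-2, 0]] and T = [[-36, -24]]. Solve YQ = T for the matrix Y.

Q is on the right of Y, so right-multiply by Q⁻¹: Y = TQ⁻¹.
Q has determinant -8; Q⁻¹ = [[0, -1/2], [-1/4, 1]].
Y = TQ⁻¹ = [[-36, -24]] · [[0, -1/2], [-1/4, 1]] = [[6, -6]].

Y = [[6, -6]]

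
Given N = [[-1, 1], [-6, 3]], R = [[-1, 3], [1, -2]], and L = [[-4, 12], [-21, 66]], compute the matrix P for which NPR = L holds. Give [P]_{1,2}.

P = N⁻¹LR⁻¹ (apply N⁻¹ on the left and R⁻¹ on the right).
det N = 3; the adjugate gives N⁻¹ = [[1, -1/3], [2, -1/3]].
det R = -1; the adjugate gives R⁻¹ = [[2, 3], [1, 1]].
N⁻¹L = [[3, -10], [-1, 2]].
P = (N⁻¹L)R⁻¹ = [[-4, -1], [0, -1]].

-1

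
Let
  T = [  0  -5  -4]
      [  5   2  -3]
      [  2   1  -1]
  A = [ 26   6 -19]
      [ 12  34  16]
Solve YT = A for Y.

Since T sits to the right of Y, Y = AT⁻¹.
det T = 1, so T⁻¹ = [[1, -9, 23], [-1, 8, -20], [1, -10, 25]].
Y = AT⁻¹ = [[26, 6, -19], [12, 34, 16]] · [[1, -9, 23], [-1, 8, -20], [1, -10, 25]] = [[1, 4, 3], [-6, 4, -4]].

Y = [[1, 4, 3], [-6, 4, -4]]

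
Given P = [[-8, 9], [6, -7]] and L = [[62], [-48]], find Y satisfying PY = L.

Left-multiplying both sides by P⁻¹ gives Y = P⁻¹L.
det P = 2; the adjugate gives P⁻¹ = [[-7/2, -9/2], [-3, -4]].
Y = P⁻¹L = [[-7/2, -9/2], [-3, -4]] · [[62], [-48]] = [[-1], [6]].

Y = [[-1], [6]]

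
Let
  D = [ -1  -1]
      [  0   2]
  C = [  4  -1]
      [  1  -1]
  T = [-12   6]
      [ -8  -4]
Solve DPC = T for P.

Isolating P: multiply by D⁻¹ from the left and C⁻¹ from the right, so P = D⁻¹TC⁻¹.
D has determinant -2; D⁻¹ = [[-1, -1/2], [0, 1/2]].
det C = -3; the adjugate gives C⁻¹ = [[1/3, -1/3], [1/3, -4/3]].
D⁻¹T = [[16, -4], [-4, -2]].
P = (D⁻¹T)C⁻¹ = [[4, 0], [-2, 4]].

P = [[4, 0], [-2, 4]]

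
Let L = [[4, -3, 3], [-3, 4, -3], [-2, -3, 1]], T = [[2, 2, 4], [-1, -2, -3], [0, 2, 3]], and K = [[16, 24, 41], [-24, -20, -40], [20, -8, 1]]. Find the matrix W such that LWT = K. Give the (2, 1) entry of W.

-4

Isolating W: multiply by L⁻¹ from the left and T⁻¹ from the right, so W = L⁻¹KT⁻¹.
det L = 4; the adjugate gives L⁻¹ = [[-5/4, -3/2, -3/4], [9/4, 5/2, 3/4], [17/4, 9/2, 7/4]].
det T = -2; the adjugate gives T⁻¹ = [[0, -1, -1], [-3/2, -3, -1], [1, 2, 1]].
L⁻¹K = [[1, 6, 8], [-9, -2, -7], [-5, -2, -4]].
W = (L⁻¹K)T⁻¹ = [[-1, -3, 1], [-4, 1, 4], [-1, 3, 3]].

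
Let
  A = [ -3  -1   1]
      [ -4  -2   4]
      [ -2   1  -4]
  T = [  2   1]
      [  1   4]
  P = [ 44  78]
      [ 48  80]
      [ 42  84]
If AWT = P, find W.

W = [[-4, -5], [-4, -4], [-2, -3]]

W = A⁻¹PT⁻¹ (apply A⁻¹ on the left and T⁻¹ on the right).
det A = 4, so A⁻¹ = [[1, -3/4, -1/2], [-6, 7/2, 2], [-2, 5/4, 1/2]].
T has determinant 7; T⁻¹ = [[4/7, -1/7], [-1/7, 2/7]].
A⁻¹P = [[-13, -24], [-12, -20], [-7, -14]].
W = (A⁻¹P)T⁻¹ = [[-4, -5], [-4, -4], [-2, -3]].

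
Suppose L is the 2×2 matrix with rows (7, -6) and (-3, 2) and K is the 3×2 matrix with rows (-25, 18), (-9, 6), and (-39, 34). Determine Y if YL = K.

Right-multiplying both sides by L⁻¹ gives Y = KL⁻¹.
det L = -4; the adjugate gives L⁻¹ = [[-1/2, -3/2], [-3/4, -7/4]].
Y = KL⁻¹ = [[-25, 18], [-9, 6], [-39, 34]] · [[-1/2, -3/2], [-3/4, -7/4]] = [[-1, 6], [0, 3], [-6, -1]].

Y = [[-1, 6], [0, 3], [-6, -1]]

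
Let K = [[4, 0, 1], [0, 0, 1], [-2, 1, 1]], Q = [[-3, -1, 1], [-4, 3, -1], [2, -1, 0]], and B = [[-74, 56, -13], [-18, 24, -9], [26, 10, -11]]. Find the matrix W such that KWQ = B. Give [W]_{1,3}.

-5

Left-multiply by K⁻¹ and right-multiply by Q⁻¹: W = K⁻¹BQ⁻¹.
det K = -4, so K⁻¹ = [[1/4, -1/4, 0], [1/2, -3/2, 1], [0, 1, 0]].
det Q = 3, so Q⁻¹ = [[-1/3, -1/3, -2/3], [-2/3, -2/3, -7/3], [-2/3, -5/3, -13/3]].
K⁻¹B = [[-14, 8, -1], [16, 2, -4], [-18, 24, -9]].
W = (K⁻¹B)Q⁻¹ = [[0, 1, -5], [-4, 0, 2], [-4, 5, -5]].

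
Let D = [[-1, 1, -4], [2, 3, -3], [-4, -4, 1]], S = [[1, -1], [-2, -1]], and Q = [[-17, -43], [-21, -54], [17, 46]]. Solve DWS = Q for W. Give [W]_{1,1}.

Isolating W: multiply by D⁻¹ from the left and S⁻¹ from the right, so W = D⁻¹QS⁻¹.
det D = 3, so D⁻¹ = [[-3, 5, 3], [10/3, -17/3, -11/3], [4/3, -8/3, -5/3]].
det S = -3; the adjugate gives S⁻¹ = [[1/3, -1/3], [-2/3, -1/3]].
D⁻¹Q = [[-3, -3], [0, -6], [5, 10]].
W = (D⁻¹Q)S⁻¹ = [[1, 2], [4, 2], [-5, -5]].

1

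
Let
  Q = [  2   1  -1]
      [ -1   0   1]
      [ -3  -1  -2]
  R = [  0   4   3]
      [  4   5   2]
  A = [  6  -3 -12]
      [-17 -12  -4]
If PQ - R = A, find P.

PQ = A + R = [[6, 1, -9], [-13, -7, -2]].
Right-multiplying both sides by Q⁻¹ gives P = (A + R)Q⁻¹.
det Q = -4, so Q⁻¹ = [[-1/4, -3/4, -1/4], [5/4, 7/4, 1/4], [-1/4, 1/4, -1/4]].
P = (A + R)Q⁻¹ = [[2, -5, 1], [-5, -3, 2]].

P = [[2, -5, 1], [-5, -3, 2]]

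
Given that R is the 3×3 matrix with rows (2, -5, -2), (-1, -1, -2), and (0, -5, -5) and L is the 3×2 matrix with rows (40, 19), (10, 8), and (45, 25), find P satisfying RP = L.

P = [[2, -3], [-6, -5], [-3, 0]]

Since R multiplies P on the left, P = R⁻¹L.
R has determinant 5; R⁻¹ = [[-1, -3, 8/5], [-1, -2, 6/5], [1, 2, -7/5]].
P = R⁻¹L = [[-1, -3, 8/5], [-1, -2, 6/5], [1, 2, -7/5]] · [[40, 19], [10, 8], [45, 25]] = [[2, -3], [-6, -5], [-3, 0]].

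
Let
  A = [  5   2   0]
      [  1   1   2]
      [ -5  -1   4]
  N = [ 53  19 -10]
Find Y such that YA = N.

A is on the right of Y, so right-multiply by A⁻¹: Y = NA⁻¹.
det A = 2; the adjugate gives A⁻¹ = [[3, -4, 2], [-7, 10, -5], [2, -5/2, 3/2]].
Y = NA⁻¹ = [[53, 19, -10]] · [[3, -4, 2], [-7, 10, -5], [2, -5/2, 3/2]] = [[6, 3, -4]].

Y = [[6, 3, -4]]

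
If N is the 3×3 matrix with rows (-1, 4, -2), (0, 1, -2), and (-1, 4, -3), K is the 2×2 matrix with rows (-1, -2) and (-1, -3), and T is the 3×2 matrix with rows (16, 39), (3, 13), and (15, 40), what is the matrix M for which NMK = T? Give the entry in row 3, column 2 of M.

Isolating M: multiply by N⁻¹ from the left and K⁻¹ from the right, so M = N⁻¹TK⁻¹.
det N = 1, so N⁻¹ = [[5, 4, -6], [2, 1, -2], [1, 0, -1]].
K has determinant 1; K⁻¹ = [[-3, 2], [1, -1]].
N⁻¹T = [[2, 7], [5, 11], [1, -1]].
M = (N⁻¹T)K⁻¹ = [[1, -3], [-4, -1], [-4, 3]].

3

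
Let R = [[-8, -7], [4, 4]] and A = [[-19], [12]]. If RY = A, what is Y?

Left-multiplying both sides by R⁻¹ gives Y = R⁻¹A.
det R = -4; the adjugate gives R⁻¹ = [[-1, -7/4], [1, 2]].
Y = R⁻¹A = [[-1, -7/4], [1, 2]] · [[-19], [12]] = [[-2], [5]].

Y = [[-2], [5]]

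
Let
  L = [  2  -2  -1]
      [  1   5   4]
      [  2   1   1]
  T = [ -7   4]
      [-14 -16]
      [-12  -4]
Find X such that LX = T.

X = [[-5, 0], [-1, 0], [-1, -4]]

L is on the left of X, so left-multiply by L⁻¹: X = L⁻¹T.
det L = -3; the adjugate gives L⁻¹ = [[-1/3, -1/3, 1], [-7/3, -4/3, 3], [3, 2, -4]].
X = L⁻¹T = [[-1/3, -1/3, 1], [-7/3, -4/3, 3], [3, 2, -4]] · [[-7, 4], [-14, -16], [-12, -4]] = [[-5, 0], [-1, 0], [-1, -4]].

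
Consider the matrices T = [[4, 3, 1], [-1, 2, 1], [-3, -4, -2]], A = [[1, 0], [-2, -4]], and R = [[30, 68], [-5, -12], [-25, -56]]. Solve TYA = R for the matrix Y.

Y = [[-1, -4], [0, 0], [0, -1]]

Y = T⁻¹RA⁻¹ (apply T⁻¹ on the left and A⁻¹ on the right).
det T = -5; the adjugate gives T⁻¹ = [[0, -2/5, -1/5], [1, 1, 1], [-2, -7/5, -11/5]].
A has determinant -4; A⁻¹ = [[1, 0], [-1/2, -1/4]].
T⁻¹R = [[7, 16], [0, 0], [2, 4]].
Y = (T⁻¹R)A⁻¹ = [[-1, -4], [0, 0], [0, -1]].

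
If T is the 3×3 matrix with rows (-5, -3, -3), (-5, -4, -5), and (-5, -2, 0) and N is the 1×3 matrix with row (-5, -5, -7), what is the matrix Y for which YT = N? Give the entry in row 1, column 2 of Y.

T is on the right of Y, so right-multiply by T⁻¹: Y = NT⁻¹.
det T = 5; the adjugate gives T⁻¹ = [[-2, 6/5, 3/5], [5, -3, -2], [-2, 1, 1]].
Y = NT⁻¹ = [[-5, -5, -7]] · [[-2, 6/5, 3/5], [5, -3, -2], [-2, 1, 1]] = [[-1, 2, 0]].

2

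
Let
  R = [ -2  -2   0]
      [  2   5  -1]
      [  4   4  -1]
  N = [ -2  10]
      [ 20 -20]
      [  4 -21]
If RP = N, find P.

P = [[-5, -2], [6, -3], [0, 1]]

Since R multiplies P on the left, P = R⁻¹N.
R has determinant 6; R⁻¹ = [[-1/6, -1/3, 1/3], [-1/3, 1/3, -1/3], [-2, 0, -1]].
P = R⁻¹N = [[-1/6, -1/3, 1/3], [-1/3, 1/3, -1/3], [-2, 0, -1]] · [[-2, 10], [20, -20], [4, -21]] = [[-5, -2], [6, -3], [0, 1]].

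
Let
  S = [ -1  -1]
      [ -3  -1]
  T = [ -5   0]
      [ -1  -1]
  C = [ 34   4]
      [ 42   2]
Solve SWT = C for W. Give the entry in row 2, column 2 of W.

Left-multiply by S⁻¹ and right-multiply by T⁻¹: W = S⁻¹CT⁻¹.
det S = -2, so S⁻¹ = [[1/2, -1/2], [-3/2, 1/2]].
T has determinant 5; T⁻¹ = [[-1/5, 0], [1/5, -1]].
S⁻¹C = [[-4, 1], [-30, -5]].
W = (S⁻¹C)T⁻¹ = [[1, -1], [5, 5]].

5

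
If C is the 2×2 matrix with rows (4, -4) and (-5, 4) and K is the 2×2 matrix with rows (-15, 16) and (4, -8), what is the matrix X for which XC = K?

X = [[-5, -1], [6, 4]]

C is on the right of X, so right-multiply by C⁻¹: X = KC⁻¹.
C has determinant -4; C⁻¹ = [[-1, -1], [-5/4, -1]].
X = KC⁻¹ = [[-15, 16], [4, -8]] · [[-1, -1], [-5/4, -1]] = [[-5, -1], [6, 4]].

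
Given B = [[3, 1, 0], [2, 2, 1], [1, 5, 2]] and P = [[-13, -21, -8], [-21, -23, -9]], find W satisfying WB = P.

Since B sits to the right of W, W = PB⁻¹.
B has determinant -6; B⁻¹ = [[1/6, 1/3, -1/6], [1/2, -1, 1/2], [-4/3, 7/3, -2/3]].
W = PB⁻¹ = [[-13, -21, -8], [-21, -23, -9]] · [[1/6, 1/3, -1/6], [1/2, -1, 1/2], [-4/3, 7/3, -2/3]] = [[-2, -2, -3], [-3, -5, -2]].

W = [[-2, -2, -3], [-3, -5, -2]]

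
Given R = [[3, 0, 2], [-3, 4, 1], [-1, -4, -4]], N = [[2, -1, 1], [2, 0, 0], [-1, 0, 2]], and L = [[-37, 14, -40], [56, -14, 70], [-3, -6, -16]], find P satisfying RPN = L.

P = [[-2, -3, -5], [3, 5, 3], [-4, -1, 1]]

Left-multiply by R⁻¹ and right-multiply by N⁻¹: P = R⁻¹LN⁻¹.
R has determinant -4; R⁻¹ = [[3, 2, 2], [13/4, 5/2, 9/4], [-4, -3, -3]].
N has determinant 4; N⁻¹ = [[0, 1/2, 0], [-1, 5/4, 1/2], [0, 1/4, 1/2]].
R⁻¹L = [[-5, 2, -12], [13, -3, 9], [-11, 4, -2]].
P = (R⁻¹L)N⁻¹ = [[-2, -3, -5], [3, 5, 3], [-4, -1, 1]].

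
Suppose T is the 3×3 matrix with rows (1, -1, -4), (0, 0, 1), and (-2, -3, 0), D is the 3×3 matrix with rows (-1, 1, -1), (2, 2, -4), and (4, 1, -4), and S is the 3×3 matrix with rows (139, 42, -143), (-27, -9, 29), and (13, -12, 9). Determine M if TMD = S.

M = [[-2, 3, 2], [3, 0, -3], [3, -4, -4]]

Left-multiply by T⁻¹ and right-multiply by D⁻¹: M = T⁻¹SD⁻¹.
T has determinant 5; T⁻¹ = [[3/5, 12/5, -1/5], [-2/5, -8/5, -1/5], [0, 1, 0]].
det D = 2; the adjugate gives D⁻¹ = [[-2, 3/2, -1], [-4, 4, -3], [-3, 5/2, -2]].
T⁻¹S = [[16, 6, -18], [-15, 0, 9], [-27, -9, 29]].
M = (T⁻¹S)D⁻¹ = [[-2, 3, 2], [3, 0, -3], [3, -4, -4]].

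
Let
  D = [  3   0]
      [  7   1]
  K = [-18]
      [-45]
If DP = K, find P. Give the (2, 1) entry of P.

Since D multiplies P on the left, P = D⁻¹K.
det D = 3; the adjugate gives D⁻¹ = [[1/3, 0], [-7/3, 1]].
P = D⁻¹K = [[1/3, 0], [-7/3, 1]] · [[-18], [-45]] = [[-6], [-3]].

-3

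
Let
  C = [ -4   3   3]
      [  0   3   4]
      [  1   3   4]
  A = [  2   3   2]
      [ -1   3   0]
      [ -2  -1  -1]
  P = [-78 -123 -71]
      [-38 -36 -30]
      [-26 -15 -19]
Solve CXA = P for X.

X = [[4, 2, -3], [-4, -2, -2], [0, 2, 3]]

Left-multiply by C⁻¹ and right-multiply by A⁻¹: X = C⁻¹PA⁻¹.
det C = 3, so C⁻¹ = [[0, -1, 1], [4/3, -19/3, 16/3], [-1, 5, -4]].
A has determinant 5; A⁻¹ = [[-3/5, 1/5, -6/5], [-1/5, 2/5, -2/5], [7/5, -4/5, 9/5]].
C⁻¹P = [[12, 21, 11], [-2, -16, -6], [-8, 3, -3]].
X = (C⁻¹P)A⁻¹ = [[4, 2, -3], [-4, -2, -2], [0, 2, 3]].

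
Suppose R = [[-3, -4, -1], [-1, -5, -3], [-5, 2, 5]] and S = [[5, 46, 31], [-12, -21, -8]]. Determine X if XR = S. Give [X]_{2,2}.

R is on the right of X, so right-multiply by R⁻¹: X = SR⁻¹.
det R = 4, so R⁻¹ = [[-19/4, 9/2, 7/4], [5, -5, -2], [-27/4, 13/2, 11/4]].
X = SR⁻¹ = [[5, 46, 31], [-12, -21, -8]] · [[-19/4, 9/2, 7/4], [5, -5, -2], [-27/4, 13/2, 11/4]] = [[-3, -6, 2], [6, -1, -1]].

-1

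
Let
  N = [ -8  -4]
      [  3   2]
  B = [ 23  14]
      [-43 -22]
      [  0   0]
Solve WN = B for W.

Right-multiplying both sides by N⁻¹ gives W = BN⁻¹.
det N = -4; the adjugate gives N⁻¹ = [[-1/2, -1], [3/4, 2]].
W = BN⁻¹ = [[23, 14], [-43, -22], [0, 0]] · [[-1/2, -1], [3/4, 2]] = [[-1, 5], [5, -1], [0, 0]].

W = [[-1, 5], [5, -1], [0, 0]]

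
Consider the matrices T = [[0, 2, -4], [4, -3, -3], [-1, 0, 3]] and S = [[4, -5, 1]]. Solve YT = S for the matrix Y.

Since T sits to the right of Y, Y = ST⁻¹.
det T = -6, so T⁻¹ = [[3/2, 1, 3], [3/2, 2/3, 8/3], [1/2, 1/3, 4/3]].
Y = ST⁻¹ = [[4, -5, 1]] · [[3/2, 1, 3], [3/2, 2/3, 8/3], [1/2, 1/3, 4/3]] = [[-1, 1, 0]].

Y = [[-1, 1, 0]]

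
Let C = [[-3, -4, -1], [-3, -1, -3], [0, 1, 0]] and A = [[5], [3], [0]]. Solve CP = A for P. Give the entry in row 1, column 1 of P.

Since C multiplies P on the left, P = C⁻¹A.
C has determinant -6; C⁻¹ = [[-1/2, 1/6, -11/6], [0, 0, 1], [1/2, -1/2, 3/2]].
P = C⁻¹A = [[-1/2, 1/6, -11/6], [0, 0, 1], [1/2, -1/2, 3/2]] · [[5], [3], [0]] = [[-2], [0], [1]].

-2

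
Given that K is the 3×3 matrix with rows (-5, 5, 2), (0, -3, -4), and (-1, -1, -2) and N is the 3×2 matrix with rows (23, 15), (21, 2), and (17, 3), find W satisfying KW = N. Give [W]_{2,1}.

1

Since K multiplies W on the left, W = K⁻¹N.
det K = 4; the adjugate gives K⁻¹ = [[1/2, 2, -7/2], [1, 3, -5], [-3/4, -5/2, 15/4]].
W = K⁻¹N = [[1/2, 2, -7/2], [1, 3, -5], [-3/4, -5/2, 15/4]] · [[23, 15], [21, 2], [17, 3]] = [[-6, 1], [1, 6], [-6, -5]].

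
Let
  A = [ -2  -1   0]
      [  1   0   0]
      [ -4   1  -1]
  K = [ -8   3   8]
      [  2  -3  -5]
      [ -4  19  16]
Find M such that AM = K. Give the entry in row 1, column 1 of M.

A is on the left of M, so left-multiply by A⁻¹: M = A⁻¹K.
A has determinant -1; A⁻¹ = [[0, 1, 0], [-1, -2, 0], [-1, -6, -1]].
M = A⁻¹K = [[0, 1, 0], [-1, -2, 0], [-1, -6, -1]] · [[-8, 3, 8], [2, -3, -5], [-4, 19, 16]] = [[2, -3, -5], [4, 3, 2], [0, -4, 6]].

2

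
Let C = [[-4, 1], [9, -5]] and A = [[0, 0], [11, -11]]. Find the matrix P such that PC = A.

Since C sits to the right of P, P = AC⁻¹.
C has determinant 11; C⁻¹ = [[-5/11, -1/11], [-9/11, -4/11]].
P = AC⁻¹ = [[0, 0], [11, -11]] · [[-5/11, -1/11], [-9/11, -4/11]] = [[0, 0], [4, 3]].

P = [[0, 0], [4, 3]]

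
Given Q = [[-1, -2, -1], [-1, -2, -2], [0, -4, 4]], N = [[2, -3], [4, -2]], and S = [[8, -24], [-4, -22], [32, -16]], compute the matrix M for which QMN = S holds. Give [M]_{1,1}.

M = Q⁻¹SN⁻¹ (apply Q⁻¹ on the left and N⁻¹ on the right).
Q has determinant 4; Q⁻¹ = [[-4, 3, 1/2], [1, -1, -1/4], [1, -1, 0]].
det N = 8; the adjugate gives N⁻¹ = [[-1/4, 3/8], [-1/2, 1/4]].
Q⁻¹S = [[-28, 22], [4, 2], [12, -2]].
M = (Q⁻¹S)N⁻¹ = [[-4, -5], [-2, 2], [-2, 4]].

-4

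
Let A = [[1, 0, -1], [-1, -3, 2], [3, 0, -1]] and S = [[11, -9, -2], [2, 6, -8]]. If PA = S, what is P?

P = [[5, 3, 3], [6, -2, -2]]

Right-multiplying both sides by A⁻¹ gives P = SA⁻¹.
A has determinant -6; A⁻¹ = [[-1/2, 0, 1/2], [-5/6, -1/3, 1/6], [-3/2, 0, 1/2]].
P = SA⁻¹ = [[11, -9, -2], [2, 6, -8]] · [[-1/2, 0, 1/2], [-5/6, -1/3, 1/6], [-3/2, 0, 1/2]] = [[5, 3, 3], [6, -2, -2]].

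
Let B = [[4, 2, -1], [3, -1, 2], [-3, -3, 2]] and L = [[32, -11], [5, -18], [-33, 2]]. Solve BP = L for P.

B is on the left of P, so left-multiply by B⁻¹: P = B⁻¹L.
det B = 4, so B⁻¹ = [[1, -1/4, 3/4], [-3, 5/4, -11/4], [-3, 3/2, -5/2]].
P = B⁻¹L = [[1, -1/4, 3/4], [-3, 5/4, -11/4], [-3, 3/2, -5/2]] · [[32, -11], [5, -18], [-33, 2]] = [[6, -5], [1, 5], [-6, 1]].

P = [[6, -5], [1, 5], [-6, 1]]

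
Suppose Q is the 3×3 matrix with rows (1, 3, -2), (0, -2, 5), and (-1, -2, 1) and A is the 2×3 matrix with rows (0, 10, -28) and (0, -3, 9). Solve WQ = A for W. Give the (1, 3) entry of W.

Right-multiplying both sides by Q⁻¹ gives W = AQ⁻¹.
det Q = -3, so Q⁻¹ = [[-8/3, -1/3, -11/3], [5/3, 1/3, 5/3], [2/3, 1/3, 2/3]].
W = AQ⁻¹ = [[0, 10, -28], [0, -3, 9]] · [[-8/3, -1/3, -11/3], [5/3, 1/3, 5/3], [2/3, 1/3, 2/3]] = [[-2, -6, -2], [1, 2, 1]].

-2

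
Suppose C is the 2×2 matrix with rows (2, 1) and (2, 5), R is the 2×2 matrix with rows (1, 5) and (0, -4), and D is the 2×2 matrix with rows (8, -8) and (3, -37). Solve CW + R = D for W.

CW = D − R = [[7, -13], [3, -33]].
Since C multiplies W on the left, W = C⁻¹(D − R).
C has determinant 8; C⁻¹ = [[5/8, -1/8], [-1/4, 1/4]].
W = C⁻¹(D − R) = [[4, -4], [-1, -5]].

W = [[4, -4], [-1, -5]]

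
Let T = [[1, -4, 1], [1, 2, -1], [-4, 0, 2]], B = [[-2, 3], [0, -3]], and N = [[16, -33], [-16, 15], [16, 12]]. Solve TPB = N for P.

P = [[4, 3], [4, 0], [4, 0]]

Left-multiply by T⁻¹ and right-multiply by B⁻¹: P = T⁻¹NB⁻¹.
det T = 4; the adjugate gives T⁻¹ = [[1, 2, 1/2], [1/2, 3/2, 1/2], [2, 4, 3/2]].
B has determinant 6; B⁻¹ = [[-1/2, -1/2], [0, -1/3]].
T⁻¹N = [[-8, 3], [-8, 12], [-8, 12]].
P = (T⁻¹N)B⁻¹ = [[4, 3], [4, 0], [4, 0]].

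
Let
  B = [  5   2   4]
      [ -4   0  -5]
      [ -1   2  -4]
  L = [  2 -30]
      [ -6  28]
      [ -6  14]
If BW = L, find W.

W = [[4, -2], [-5, -2], [-2, -4]]

Left-multiplying both sides by B⁻¹ gives W = B⁻¹L.
det B = -4; the adjugate gives B⁻¹ = [[-5/2, -4, 5/2], [11/4, 4, -9/4], [2, 3, -2]].
W = B⁻¹L = [[-5/2, -4, 5/2], [11/4, 4, -9/4], [2, 3, -2]] · [[2, -30], [-6, 28], [-6, 14]] = [[4, -2], [-5, -2], [-2, -4]].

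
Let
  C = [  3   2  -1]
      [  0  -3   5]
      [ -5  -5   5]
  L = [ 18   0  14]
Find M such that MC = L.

M = [[6, 4, 0]]

Right-multiplying both sides by C⁻¹ gives M = LC⁻¹.
C has determinant -5; C⁻¹ = [[-2, 1, -7/5], [5, -2, 3], [3, -1, 9/5]].
M = LC⁻¹ = [[18, 0, 14]] · [[-2, 1, -7/5], [5, -2, 3], [3, -1, 9/5]] = [[6, 4, 0]].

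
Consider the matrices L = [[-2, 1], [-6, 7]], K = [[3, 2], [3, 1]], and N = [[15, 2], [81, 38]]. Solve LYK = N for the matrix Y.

Y = [[4, -5], [5, -2]]

Isolating Y: multiply by L⁻¹ from the left and K⁻¹ from the right, so Y = L⁻¹NK⁻¹.
L has determinant -8; L⁻¹ = [[-7/8, 1/8], [-3/4, 1/4]].
det K = -3; the adjugate gives K⁻¹ = [[-1/3, 2/3], [1, -1]].
L⁻¹N = [[-3, 3], [9, 8]].
Y = (L⁻¹N)K⁻¹ = [[4, -5], [5, -2]].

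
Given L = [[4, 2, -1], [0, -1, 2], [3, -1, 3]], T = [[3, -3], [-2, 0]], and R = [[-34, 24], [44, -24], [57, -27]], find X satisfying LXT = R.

X = [[-1, 0], [0, 0], [4, -5]]

Isolating X: multiply by L⁻¹ from the left and T⁻¹ from the right, so X = L⁻¹RT⁻¹.
det L = 5; the adjugate gives L⁻¹ = [[-1/5, -1, 3/5], [6/5, 3, -8/5], [3/5, 2, -4/5]].
det T = -6, so T⁻¹ = [[0, -1/2], [-1/3, -1/2]].
L⁻¹R = [[-3, 3], [0, 0], [22, -12]].
X = (L⁻¹R)T⁻¹ = [[-1, 0], [0, 0], [4, -5]].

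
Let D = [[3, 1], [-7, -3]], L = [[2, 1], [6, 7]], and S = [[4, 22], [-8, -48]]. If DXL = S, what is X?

X = [[-5, 2], [2, -1]]

Isolating X: multiply by D⁻¹ from the left and L⁻¹ from the right, so X = D⁻¹SL⁻¹.
D has determinant -2; D⁻¹ = [[3/2, 1/2], [-7/2, -3/2]].
det L = 8, so L⁻¹ = [[7/8, -1/8], [-3/4, 1/4]].
D⁻¹S = [[2, 9], [-2, -5]].
X = (D⁻¹S)L⁻¹ = [[-5, 2], [2, -1]].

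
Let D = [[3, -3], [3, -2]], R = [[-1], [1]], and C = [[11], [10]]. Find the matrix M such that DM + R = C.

M = [[1], [-3]]

DM = C − R = [[12], [9]].
D is on the left of M, so left-multiply by D⁻¹: M = D⁻¹(C − R).
det D = 3; the adjugate gives D⁻¹ = [[-2/3, 1], [-1, 1]].
M = D⁻¹(C − R) = [[1], [-3]].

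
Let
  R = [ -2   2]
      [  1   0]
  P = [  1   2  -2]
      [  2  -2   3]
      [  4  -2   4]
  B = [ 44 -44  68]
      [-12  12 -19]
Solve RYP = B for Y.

Y = [[2, -1, -3], [0, 5, 0]]

Isolating Y: multiply by R⁻¹ from the left and P⁻¹ from the right, so Y = R⁻¹BP⁻¹.
det R = -2, so R⁻¹ = [[0, 1], [1/2, 1]].
det P = -2, so P⁻¹ = [[1, 2, -1], [-2, -6, 7/2], [-2, -5, 3]].
R⁻¹B = [[-12, 12, -19], [10, -10, 15]].
Y = (R⁻¹B)P⁻¹ = [[2, -1, -3], [0, 5, 0]].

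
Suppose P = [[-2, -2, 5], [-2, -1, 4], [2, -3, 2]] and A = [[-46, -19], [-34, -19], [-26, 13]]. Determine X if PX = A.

X = [[2, 5], [6, -3], [-6, -3]]

P is on the left of X, so left-multiply by P⁻¹: X = P⁻¹A.
det P = -4; the adjugate gives P⁻¹ = [[-5/2, 11/4, 3/4], [-3, 7/2, 1/2], [-2, 5/2, 1/2]].
X = P⁻¹A = [[-5/2, 11/4, 3/4], [-3, 7/2, 1/2], [-2, 5/2, 1/2]] · [[-46, -19], [-34, -19], [-26, 13]] = [[2, 5], [6, -3], [-6, -3]].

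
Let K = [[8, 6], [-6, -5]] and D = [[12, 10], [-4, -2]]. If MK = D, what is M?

M = [[0, -2], [-2, -2]]

Since K sits to the right of M, M = DK⁻¹.
det K = -4; the adjugate gives K⁻¹ = [[5/4, 3/2], [-3/2, -2]].
M = DK⁻¹ = [[12, 10], [-4, -2]] · [[5/4, 3/2], [-3/2, -2]] = [[0, -2], [-2, -2]].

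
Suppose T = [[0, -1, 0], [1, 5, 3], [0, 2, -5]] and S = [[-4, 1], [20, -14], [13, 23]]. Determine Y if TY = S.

Y = [[3, 6], [4, -1], [-1, -5]]

Left-multiplying both sides by T⁻¹ gives Y = T⁻¹S.
det T = -5, so T⁻¹ = [[31/5, 1, 3/5], [-1, 0, 0], [-2/5, 0, -1/5]].
Y = T⁻¹S = [[31/5, 1, 3/5], [-1, 0, 0], [-2/5, 0, -1/5]] · [[-4, 1], [20, -14], [13, 23]] = [[3, 6], [4, -1], [-1, -5]].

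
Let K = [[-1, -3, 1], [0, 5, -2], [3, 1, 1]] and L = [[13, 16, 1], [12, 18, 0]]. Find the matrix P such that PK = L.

K is on the right of P, so right-multiply by K⁻¹: P = LK⁻¹.
det K = -4, so K⁻¹ = [[-7/4, -1, -1/4], [3/2, 1, 1/2], [15/4, 2, 5/4]].
P = LK⁻¹ = [[13, 16, 1], [12, 18, 0]] · [[-7/4, -1, -1/4], [3/2, 1, 1/2], [15/4, 2, 5/4]] = [[5, 5, 6], [6, 6, 6]].

P = [[5, 5, 6], [6, 6, 6]]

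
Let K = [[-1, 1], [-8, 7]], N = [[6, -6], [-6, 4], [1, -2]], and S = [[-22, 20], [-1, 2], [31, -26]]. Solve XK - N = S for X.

X = [[0, 2], [-1, 1], [0, -4]]

XK = S + N = [[-16, 14], [-7, 6], [32, -28]].
K is on the right of X, so right-multiply by K⁻¹: X = (S + N)K⁻¹.
det K = 1, so K⁻¹ = [[7, -1], [8, -1]].
X = (S + N)K⁻¹ = [[0, 2], [-1, 1], [0, -4]].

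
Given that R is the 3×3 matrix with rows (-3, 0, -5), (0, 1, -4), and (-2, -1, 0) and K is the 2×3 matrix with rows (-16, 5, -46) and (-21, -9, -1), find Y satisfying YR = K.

Y = [[6, 4, -1], [5, -6, 3]]

Right-multiplying both sides by R⁻¹ gives Y = KR⁻¹.
det R = 2; the adjugate gives R⁻¹ = [[-2, 5/2, 5/2], [4, -5, -6], [1, -3/2, -3/2]].
Y = KR⁻¹ = [[-16, 5, -46], [-21, -9, -1]] · [[-2, 5/2, 5/2], [4, -5, -6], [1, -3/2, -3/2]] = [[6, 4, -1], [5, -6, 3]].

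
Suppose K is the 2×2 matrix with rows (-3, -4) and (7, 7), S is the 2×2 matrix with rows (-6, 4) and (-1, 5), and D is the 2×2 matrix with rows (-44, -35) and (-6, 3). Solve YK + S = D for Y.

Y = [[1, -5], [-3, -2]]

YK = D − S = [[-38, -39], [-5, -2]].
Right-multiplying both sides by K⁻¹ gives Y = (D − S)K⁻¹.
det K = 7, so K⁻¹ = [[1, 4/7], [-1, -3/7]].
Y = (D − S)K⁻¹ = [[1, -5], [-3, -2]].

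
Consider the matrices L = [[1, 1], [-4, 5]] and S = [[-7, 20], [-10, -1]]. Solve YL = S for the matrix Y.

L is on the right of Y, so right-multiply by L⁻¹: Y = SL⁻¹.
det L = 9, so L⁻¹ = [[5/9, -1/9], [4/9, 1/9]].
Y = SL⁻¹ = [[-7, 20], [-10, -1]] · [[5/9, -1/9], [4/9, 1/9]] = [[5, 3], [-6, 1]].

Y = [[5, 3], [-6, 1]]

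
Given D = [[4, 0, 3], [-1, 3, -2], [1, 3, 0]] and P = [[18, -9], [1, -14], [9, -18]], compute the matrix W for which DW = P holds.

W = [[6, -3], [1, -5], [-2, 1]]

Since D multiplies W on the left, W = D⁻¹P.
D has determinant 6; D⁻¹ = [[1, 3/2, -3/2], [-1/3, -1/2, 5/6], [-1, -2, 2]].
W = D⁻¹P = [[1, 3/2, -3/2], [-1/3, -1/2, 5/6], [-1, -2, 2]] · [[18, -9], [1, -14], [9, -18]] = [[6, -3], [1, -5], [-2, 1]].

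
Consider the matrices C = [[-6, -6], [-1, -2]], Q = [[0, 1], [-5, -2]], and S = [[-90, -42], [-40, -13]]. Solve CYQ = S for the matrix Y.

Y = [[5, 2], [-4, -5]]

Isolating Y: multiply by C⁻¹ from the left and Q⁻¹ from the right, so Y = C⁻¹SQ⁻¹.
det C = 6; the adjugate gives C⁻¹ = [[-1/3, 1], [1/6, -1]].
Q has determinant 5; Q⁻¹ = [[-2/5, -1/5], [1, 0]].
C⁻¹S = [[-10, 1], [25, 6]].
Y = (C⁻¹S)Q⁻¹ = [[5, 2], [-4, -5]].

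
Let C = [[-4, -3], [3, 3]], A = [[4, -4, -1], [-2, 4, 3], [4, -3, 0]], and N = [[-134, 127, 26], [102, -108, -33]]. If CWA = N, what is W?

Left-multiply by C⁻¹ and right-multiply by A⁻¹: W = C⁻¹NA⁻¹.
C has determinant -3; C⁻¹ = [[-1, -1], [1, 4/3]].
A has determinant -2; A⁻¹ = [[-9/2, -3/2, 4], [-6, -2, 5], [5, 2, -4]].
C⁻¹N = [[32, -19, 7], [2, -17, -18]].
W = (C⁻¹N)A⁻¹ = [[5, 4, 5], [3, -5, -5]].

W = [[5, 4, 5], [3, -5, -5]]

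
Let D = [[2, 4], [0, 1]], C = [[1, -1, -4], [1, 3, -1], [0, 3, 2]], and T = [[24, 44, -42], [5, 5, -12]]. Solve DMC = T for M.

Left-multiply by D⁻¹ and right-multiply by C⁻¹: M = D⁻¹TC⁻¹.
det D = 2; the adjugate gives D⁻¹ = [[1/2, -2], [0, 1]].
det C = -1, so C⁻¹ = [[-9, 10, -13], [2, -2, 3], [-3, 3, -4]].
D⁻¹T = [[2, 12, 3], [5, 5, -12]].
M = (D⁻¹T)C⁻¹ = [[-3, 5, -2], [1, 4, -2]].

M = [[-3, 5, -2], [1, 4, -2]]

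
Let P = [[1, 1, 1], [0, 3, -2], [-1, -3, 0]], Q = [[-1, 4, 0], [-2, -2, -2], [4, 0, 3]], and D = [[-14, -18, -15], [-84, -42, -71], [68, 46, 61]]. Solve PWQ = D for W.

W = [[0, 2, 2], [-2, 3, -5], [2, 4, 4]]

Isolating W: multiply by P⁻¹ from the left and Q⁻¹ from the right, so W = P⁻¹DQ⁻¹.
det P = -1, so P⁻¹ = [[6, 3, 5], [-2, -1, -2], [-3, -2, -3]].
det Q = -2; the adjugate gives Q⁻¹ = [[3, 6, 4], [1, 3/2, 1], [-4, -8, -5]].
P⁻¹D = [[4, -4, 2], [-24, -14, -21], [6, 0, 4]].
W = (P⁻¹D)Q⁻¹ = [[0, 2, 2], [-2, 3, -5], [2, 4, 4]].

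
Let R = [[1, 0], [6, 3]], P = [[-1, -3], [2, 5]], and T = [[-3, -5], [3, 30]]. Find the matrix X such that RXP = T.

X = [[-5, -4], [-5, 1]]

Isolating X: multiply by R⁻¹ from the left and P⁻¹ from the right, so X = R⁻¹TP⁻¹.
R has determinant 3; R⁻¹ = [[1, 0], [-2, 1/3]].
P has determinant 1; P⁻¹ = [[5, 3], [-2, -1]].
R⁻¹T = [[-3, -5], [7, 20]].
X = (R⁻¹T)P⁻¹ = [[-5, -4], [-5, 1]].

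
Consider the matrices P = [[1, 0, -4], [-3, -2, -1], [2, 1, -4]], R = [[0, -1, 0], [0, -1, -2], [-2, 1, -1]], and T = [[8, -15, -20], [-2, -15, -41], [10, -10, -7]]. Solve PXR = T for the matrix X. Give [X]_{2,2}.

-2

Left-multiply by P⁻¹ and right-multiply by R⁻¹: X = P⁻¹TR⁻¹.
det P = 5; the adjugate gives P⁻¹ = [[9/5, -4/5, -8/5], [-14/5, 4/5, 13/5], [1/5, -1/5, -2/5]].
det R = -4; the adjugate gives R⁻¹ = [[-3/4, 1/4, -1/2], [-1, 0, 0], [1/2, -1/2, 0]].
P⁻¹T = [[0, 1, 8], [2, 4, 5], [-2, 4, 7]].
X = (P⁻¹T)R⁻¹ = [[3, -4, 0], [-3, -2, -1], [1, -4, 1]].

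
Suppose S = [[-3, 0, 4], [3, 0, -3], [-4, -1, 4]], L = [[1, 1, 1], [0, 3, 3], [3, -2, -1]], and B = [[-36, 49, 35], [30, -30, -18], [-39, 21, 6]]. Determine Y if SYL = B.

Left-multiply by S⁻¹ and right-multiply by L⁻¹: Y = S⁻¹BL⁻¹.
S has determinant -3; S⁻¹ = [[1, 4/3, 0], [0, -4/3, -1], [1, 1, 0]].
det L = 3; the adjugate gives L⁻¹ = [[1, -1/3, 0], [3, -4/3, -1], [-3, 5/3, 1]].
S⁻¹B = [[4, 9, 11], [-1, 19, 18], [-6, 19, 17]].
Y = (S⁻¹B)L⁻¹ = [[-2, 5, 2], [2, 5, -1], [0, 5, -2]].

Y = [[-2, 5, 2], [2, 5, -1], [0, 5, -2]]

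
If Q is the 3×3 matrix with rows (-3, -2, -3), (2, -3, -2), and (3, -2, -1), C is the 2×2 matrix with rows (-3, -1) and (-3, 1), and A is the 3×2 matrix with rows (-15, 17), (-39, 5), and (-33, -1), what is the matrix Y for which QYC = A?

Y = [[2, 0], [0, -1], [0, -3]]

Left-multiply by Q⁻¹ and right-multiply by C⁻¹: Y = Q⁻¹AC⁻¹.
Q has determinant -4; Q⁻¹ = [[1/4, -1, 5/4], [1, -3, 3], [-5/4, 3, -13/4]].
det C = -6, so C⁻¹ = [[-1/6, -1/6], [-1/2, 1/2]].
Q⁻¹A = [[-6, -2], [3, -1], [9, -3]].
Y = (Q⁻¹A)C⁻¹ = [[2, 0], [0, -1], [0, -3]].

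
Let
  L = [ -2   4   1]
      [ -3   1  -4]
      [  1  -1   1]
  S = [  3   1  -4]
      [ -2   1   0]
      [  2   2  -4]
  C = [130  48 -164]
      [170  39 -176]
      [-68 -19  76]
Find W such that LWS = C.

Isolating W: multiply by L⁻¹ from the left and S⁻¹ from the right, so W = L⁻¹CS⁻¹.
L has determinant 4; L⁻¹ = [[-3/4, -5/4, -17/4], [-1/4, -3/4, -11/4], [1/2, 1/2, 5/2]].
S has determinant 4; S⁻¹ = [[-1, -1, 1], [-2, -1, 2], [-3/2, -1, 5/4]].
L⁻¹C = [[-21, -4, 20], [27, 11, -36], [-20, -4, 20]].
W = (L⁻¹C)S⁻¹ = [[-1, 5, -4], [5, -2, 4], [-2, 4, -3]].

W = [[-1, 5, -4], [5, -2, 4], [-2, 4, -3]]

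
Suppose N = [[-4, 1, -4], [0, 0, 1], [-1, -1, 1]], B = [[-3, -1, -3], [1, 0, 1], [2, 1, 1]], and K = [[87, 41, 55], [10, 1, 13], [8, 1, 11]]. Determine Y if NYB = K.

Isolating Y: multiply by N⁻¹ from the left and B⁻¹ from the right, so Y = N⁻¹KB⁻¹.
det N = -5; the adjugate gives N⁻¹ = [[-1/5, -3/5, -1/5], [1/5, 8/5, -4/5], [0, 1, 0]].
B has determinant -1; B⁻¹ = [[1, 2, 1], [-1, -3, 0], [-1, -1, -1]].
N⁻¹K = [[-25, -9, -21], [27, 9, 23], [10, 1, 13]].
Y = (N⁻¹K)B⁻¹ = [[5, -2, -4], [-5, 4, 4], [-4, 4, -3]].

Y = [[5, -2, -4], [-5, 4, 4], [-4, 4, -3]]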